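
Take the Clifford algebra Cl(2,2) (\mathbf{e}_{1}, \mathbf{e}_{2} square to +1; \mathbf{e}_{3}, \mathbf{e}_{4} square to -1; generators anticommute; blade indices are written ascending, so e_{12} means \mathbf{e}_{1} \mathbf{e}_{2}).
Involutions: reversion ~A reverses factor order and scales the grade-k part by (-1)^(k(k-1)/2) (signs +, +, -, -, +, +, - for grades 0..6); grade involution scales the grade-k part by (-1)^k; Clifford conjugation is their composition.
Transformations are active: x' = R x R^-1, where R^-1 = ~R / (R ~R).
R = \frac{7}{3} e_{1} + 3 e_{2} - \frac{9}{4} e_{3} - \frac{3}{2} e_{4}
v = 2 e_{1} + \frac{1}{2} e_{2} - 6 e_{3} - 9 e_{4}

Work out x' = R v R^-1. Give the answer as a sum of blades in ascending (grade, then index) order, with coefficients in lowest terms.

~R = \frac{7}{3} e_{1} + 3 e_{2} - \frac{9}{4} e_{3} - \frac{3}{2} e_{4}, and R ~R = \frac{1027}{144}, so R^-1 = ~R / (\frac{1027}{144}).
R v = -\frac{125}{6} - \frac{29}{6} e_{12} - \frac{19}{2} e_{13} - 18 e_{14} - \frac{135}{8} e_{23} - \frac{105}{4} e_{24} + \frac{45}{4} e_{34}
Answer: -\frac{16054}{1027} e_{1} - \frac{37027}{2054} e_{2} + \frac{19662}{1027} e_{3} + \frac{18243}{1027} e_{4}


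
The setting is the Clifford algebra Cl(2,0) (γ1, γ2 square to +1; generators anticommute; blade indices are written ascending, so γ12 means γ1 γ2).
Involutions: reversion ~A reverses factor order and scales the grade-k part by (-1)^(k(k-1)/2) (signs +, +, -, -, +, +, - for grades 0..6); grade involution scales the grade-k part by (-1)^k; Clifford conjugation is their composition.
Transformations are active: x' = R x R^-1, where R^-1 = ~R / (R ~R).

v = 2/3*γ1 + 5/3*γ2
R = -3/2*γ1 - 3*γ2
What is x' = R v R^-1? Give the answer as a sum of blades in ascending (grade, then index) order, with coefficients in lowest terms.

~R = -3/2*γ1 - 3*γ2, and R ~R = 45/4, so R^-1 = ~R / (45/4).
R v = -6 - 1/2*γ12
Answer: 14/15*γ1 + 23/15*γ2


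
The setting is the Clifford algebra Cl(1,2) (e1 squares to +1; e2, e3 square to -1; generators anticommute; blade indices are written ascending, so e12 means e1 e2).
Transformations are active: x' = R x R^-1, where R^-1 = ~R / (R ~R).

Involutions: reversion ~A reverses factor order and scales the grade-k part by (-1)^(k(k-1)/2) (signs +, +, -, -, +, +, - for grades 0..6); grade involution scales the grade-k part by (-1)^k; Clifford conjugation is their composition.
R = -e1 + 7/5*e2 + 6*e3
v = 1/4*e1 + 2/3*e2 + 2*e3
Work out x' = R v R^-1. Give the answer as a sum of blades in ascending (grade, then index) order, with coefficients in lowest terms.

~R = -e1 + 7/5*e2 + 6*e3, and R ~R = -924/25, so R^-1 = ~R / (-924/25).
R v = -791/60 - 61/60*e12 - 7/2*e13 - 6/5*e23
Answer: -763/792*e1 + 263/792*e2 + 301/132*e3


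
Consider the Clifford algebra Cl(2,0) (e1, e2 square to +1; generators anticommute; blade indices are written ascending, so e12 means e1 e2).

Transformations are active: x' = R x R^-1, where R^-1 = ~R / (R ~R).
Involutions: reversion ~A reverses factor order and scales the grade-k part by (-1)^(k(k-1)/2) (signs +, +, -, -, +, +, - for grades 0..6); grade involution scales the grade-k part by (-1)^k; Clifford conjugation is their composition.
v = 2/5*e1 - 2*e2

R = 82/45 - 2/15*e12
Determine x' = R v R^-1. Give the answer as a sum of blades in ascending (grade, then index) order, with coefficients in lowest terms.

~R = 82/45 + 2/15*e12, and R ~R = 1352/405, so R^-1 = ~R / (1352/405).
R v = 224/225*e1 - 808/225*e2
Answer: 2902/4225*e1 - 8114/4225*e2


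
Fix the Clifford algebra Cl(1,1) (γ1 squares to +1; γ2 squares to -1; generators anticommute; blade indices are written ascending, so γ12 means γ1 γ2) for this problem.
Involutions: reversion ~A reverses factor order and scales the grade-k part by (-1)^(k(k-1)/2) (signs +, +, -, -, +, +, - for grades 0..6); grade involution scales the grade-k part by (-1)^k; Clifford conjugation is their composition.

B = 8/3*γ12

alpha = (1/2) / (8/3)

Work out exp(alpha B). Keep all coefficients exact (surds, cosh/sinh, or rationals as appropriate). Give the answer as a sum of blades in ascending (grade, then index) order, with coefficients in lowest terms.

B^2 = (8/3)^2*(γ12)^2 = 64/9*(+1) = 64/9 (a basis 2-blade squares to minus the product of its generators' squares).
B^2 = 64/9 — the positive square puts this in the hyperbolic regime; l = 8/3, alpha*l = 1/2, so exp(alpha B) = cosh(1/2) + (sinh(1/2)/(8/3))*B = cosh(1/2) + (3*sinh(1/2)/8)*B.
Answer: cosh(1/2) + sinh(1/2)*γ12


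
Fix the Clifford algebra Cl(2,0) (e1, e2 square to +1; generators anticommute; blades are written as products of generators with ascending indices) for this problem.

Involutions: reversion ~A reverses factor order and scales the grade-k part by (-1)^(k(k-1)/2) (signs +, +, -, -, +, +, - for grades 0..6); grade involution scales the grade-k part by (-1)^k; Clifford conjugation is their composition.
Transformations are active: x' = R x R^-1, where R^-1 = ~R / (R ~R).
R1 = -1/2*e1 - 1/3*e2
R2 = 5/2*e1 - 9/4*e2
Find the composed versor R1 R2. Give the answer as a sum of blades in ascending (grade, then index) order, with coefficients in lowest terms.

Distribute over the terms of R1 (each basis-blade product reordered to ascending indices, repeated generators contracted through their squares):
(-1/2*e1) R2 = -5/4 + 9/8*e1 e2
(-1/3*e2) R2 = 3/4 + 5/6*e1 e2
Summing the partial products and collecting blades:
Answer: -1/2 + 47/24*e1 e2


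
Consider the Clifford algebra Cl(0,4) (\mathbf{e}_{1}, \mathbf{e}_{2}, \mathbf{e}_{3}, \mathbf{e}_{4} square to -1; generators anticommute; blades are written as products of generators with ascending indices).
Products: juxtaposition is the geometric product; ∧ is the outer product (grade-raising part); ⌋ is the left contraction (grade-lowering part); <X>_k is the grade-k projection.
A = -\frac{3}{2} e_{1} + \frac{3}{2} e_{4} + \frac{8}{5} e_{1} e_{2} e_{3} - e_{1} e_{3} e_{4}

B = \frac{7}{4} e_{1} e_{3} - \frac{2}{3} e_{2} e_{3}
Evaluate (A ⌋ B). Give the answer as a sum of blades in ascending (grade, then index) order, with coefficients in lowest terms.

step 1: \frac{21}{8} e_{3}
Answer: \frac{21}{8} e_{3}


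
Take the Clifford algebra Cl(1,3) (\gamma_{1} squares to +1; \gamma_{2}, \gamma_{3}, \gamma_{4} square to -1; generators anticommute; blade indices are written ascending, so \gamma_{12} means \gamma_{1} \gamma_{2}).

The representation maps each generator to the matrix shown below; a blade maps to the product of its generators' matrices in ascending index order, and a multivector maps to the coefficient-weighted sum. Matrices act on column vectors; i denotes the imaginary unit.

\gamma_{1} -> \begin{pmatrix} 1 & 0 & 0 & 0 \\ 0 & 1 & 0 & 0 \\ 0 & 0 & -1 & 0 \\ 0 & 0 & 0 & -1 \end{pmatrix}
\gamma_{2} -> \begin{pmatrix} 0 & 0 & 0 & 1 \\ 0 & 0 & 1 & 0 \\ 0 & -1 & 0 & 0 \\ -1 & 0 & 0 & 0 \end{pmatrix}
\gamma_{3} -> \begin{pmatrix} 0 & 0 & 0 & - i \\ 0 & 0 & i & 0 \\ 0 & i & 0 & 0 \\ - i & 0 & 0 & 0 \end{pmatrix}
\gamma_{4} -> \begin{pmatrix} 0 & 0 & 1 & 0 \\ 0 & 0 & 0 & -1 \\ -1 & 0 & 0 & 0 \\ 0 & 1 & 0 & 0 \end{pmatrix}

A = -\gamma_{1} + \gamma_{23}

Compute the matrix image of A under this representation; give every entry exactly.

Bivector images (products of the table entries): rho(\gamma_{23}) = rho(\gamma_{2})rho(\gamma_{3}) = \begin{pmatrix} - i & 0 & 0 & 0 \\ 0 & i & 0 & 0 \\ 0 & 0 & - i & 0 \\ 0 & 0 & 0 & i \end{pmatrix}.
M = (-1)*rho(\gamma_{1}) + (1)*rho(\gamma_{23}), summed entrywise:
Answer: \begin{pmatrix} -1 - i & 0 & 0 & 0 \\ 0 & -1 + i & 0 & 0 \\ 0 & 0 & 1 - i & 0 \\ 0 & 0 & 0 & 1 + i \end{pmatrix}


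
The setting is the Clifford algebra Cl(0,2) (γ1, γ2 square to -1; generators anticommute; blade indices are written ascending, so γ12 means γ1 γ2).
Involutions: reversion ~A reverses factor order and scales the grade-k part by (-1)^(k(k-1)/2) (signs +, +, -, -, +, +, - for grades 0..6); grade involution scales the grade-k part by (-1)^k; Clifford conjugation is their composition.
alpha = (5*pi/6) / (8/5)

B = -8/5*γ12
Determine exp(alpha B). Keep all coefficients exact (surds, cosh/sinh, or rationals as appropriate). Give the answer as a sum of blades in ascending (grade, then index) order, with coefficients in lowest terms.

B^2 = (-8/5)^2*(γ12)^2 = 64/25*(-1) = -64/25 (a basis 2-blade squares to minus the product of its generators' squares).
B^2 = -64/25 — the series telescopes trigonometrically here: l = 8/5, alpha*l = 5*pi/6, so exp(alpha B) = cos(5*pi/6) + (sin(5*pi/6)/(8/5))*B = -sqrt(3)/2 + (5/16)*B.
Answer: -sqrt(3)/2 - 1/2*γ12


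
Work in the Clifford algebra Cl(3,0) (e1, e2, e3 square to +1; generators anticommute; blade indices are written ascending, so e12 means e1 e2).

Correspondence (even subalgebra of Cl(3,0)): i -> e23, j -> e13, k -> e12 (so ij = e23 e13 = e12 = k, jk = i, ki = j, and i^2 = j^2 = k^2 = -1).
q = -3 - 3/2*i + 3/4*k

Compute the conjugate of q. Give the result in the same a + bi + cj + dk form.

In blades: q = -3 + 3/4*e12 - 3/2*e23.
Quaternion conjugation is reversion on the even subalgebra: the scalar is fixed and every grade-2 blade flips sign, giving -3 - 3/4*e12 + 3/2*e23; translating back:
Answer: -3 + 3/2*i - 3/4*k


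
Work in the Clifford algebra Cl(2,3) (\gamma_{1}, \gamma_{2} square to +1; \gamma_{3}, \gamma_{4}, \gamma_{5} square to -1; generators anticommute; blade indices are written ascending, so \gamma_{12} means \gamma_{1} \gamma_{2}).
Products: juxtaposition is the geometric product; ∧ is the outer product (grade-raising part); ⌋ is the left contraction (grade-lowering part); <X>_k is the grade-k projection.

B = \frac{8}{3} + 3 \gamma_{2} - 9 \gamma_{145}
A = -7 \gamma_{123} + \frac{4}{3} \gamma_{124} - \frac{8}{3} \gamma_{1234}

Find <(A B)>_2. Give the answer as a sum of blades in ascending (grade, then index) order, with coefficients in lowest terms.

step 1: 21 \gamma_{13} - 4 \gamma_{14} + 12 \gamma_{25} - \frac{56}{3} \gamma_{123} + \frac{32}{9} \gamma_{124} - 8 \gamma_{134} + 24 \gamma_{235} - \frac{64}{9} \gamma_{1234} + 63 \gamma_{2345}
step 2: 21 \gamma_{13} - 4 \gamma_{14} + 12 \gamma_{25}
Answer: 21 \gamma_{13} - 4 \gamma_{14} + 12 \gamma_{25}


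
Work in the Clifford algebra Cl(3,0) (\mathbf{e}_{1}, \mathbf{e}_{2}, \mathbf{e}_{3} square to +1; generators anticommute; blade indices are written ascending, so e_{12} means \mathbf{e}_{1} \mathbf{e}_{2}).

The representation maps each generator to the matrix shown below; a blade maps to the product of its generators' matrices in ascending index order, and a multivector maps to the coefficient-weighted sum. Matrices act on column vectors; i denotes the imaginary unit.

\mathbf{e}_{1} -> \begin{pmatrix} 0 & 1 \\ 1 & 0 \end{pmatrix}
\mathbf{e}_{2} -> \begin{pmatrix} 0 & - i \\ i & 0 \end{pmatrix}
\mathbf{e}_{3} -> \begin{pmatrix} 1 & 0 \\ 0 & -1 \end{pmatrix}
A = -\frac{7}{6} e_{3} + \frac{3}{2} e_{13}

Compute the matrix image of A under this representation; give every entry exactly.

Bivector images (products of the table entries): rho(e_{13}) = rho(\mathbf{e}_{1})rho(\mathbf{e}_{3}) = \begin{pmatrix} 0 & -1 \\ 1 & 0 \end{pmatrix}.
M = (-\frac{7}{6})*rho(e_{3}) + (\frac{3}{2})*rho(e_{13}), summed entrywise:
Answer: \begin{pmatrix} - \frac{7}{6} & - \frac{3}{2} \\ \frac{3}{2} & \frac{7}{6} \end{pmatrix}


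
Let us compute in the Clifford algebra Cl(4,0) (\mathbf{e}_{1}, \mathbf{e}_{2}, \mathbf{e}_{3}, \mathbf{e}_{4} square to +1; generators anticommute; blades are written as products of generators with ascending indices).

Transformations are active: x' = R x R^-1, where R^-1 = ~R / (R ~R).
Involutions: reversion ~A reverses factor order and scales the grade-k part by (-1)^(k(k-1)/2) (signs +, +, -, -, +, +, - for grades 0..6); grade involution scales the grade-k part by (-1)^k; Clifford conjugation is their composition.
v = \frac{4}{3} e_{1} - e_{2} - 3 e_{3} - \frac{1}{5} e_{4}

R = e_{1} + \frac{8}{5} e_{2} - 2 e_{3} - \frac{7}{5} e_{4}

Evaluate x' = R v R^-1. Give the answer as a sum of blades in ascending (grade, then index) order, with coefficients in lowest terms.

~R = e_{1} + \frac{8}{5} e_{2} - 2 e_{3} - \frac{7}{5} e_{4}, and R ~R = \frac{238}{25}, so R^-1 = ~R / (\frac{238}{25}).
R v = \frac{451}{75} - \frac{47}{15} e_{1} e_{2} - \frac{1}{3} e_{1} e_{3} + \frac{5}{3} e_{1} e_{4} - \frac{34}{5} e_{2} e_{3} - \frac{43}{25} e_{2} e_{4} - \frac{19}{5} e_{3} e_{4}
Answer: -\frac{25}{357} e_{1} + \frac{5393}{1785} e_{2} + \frac{169}{357} e_{3} - \frac{80}{51} e_{4}


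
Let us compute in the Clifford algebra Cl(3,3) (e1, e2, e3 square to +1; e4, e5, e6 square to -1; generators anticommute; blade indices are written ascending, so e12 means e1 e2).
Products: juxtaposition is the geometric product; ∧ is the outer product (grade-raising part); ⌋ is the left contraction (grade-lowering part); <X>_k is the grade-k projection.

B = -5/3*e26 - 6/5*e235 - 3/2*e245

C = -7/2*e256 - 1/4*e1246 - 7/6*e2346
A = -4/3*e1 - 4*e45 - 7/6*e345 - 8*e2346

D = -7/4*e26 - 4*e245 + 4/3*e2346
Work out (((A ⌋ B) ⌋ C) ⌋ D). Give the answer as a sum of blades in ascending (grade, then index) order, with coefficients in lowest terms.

step 1: -6*e2
step 2: 21*e56 - 3/2*e146 + 7*e346
step 3: 28/3*e2
Answer: 28/3*e2


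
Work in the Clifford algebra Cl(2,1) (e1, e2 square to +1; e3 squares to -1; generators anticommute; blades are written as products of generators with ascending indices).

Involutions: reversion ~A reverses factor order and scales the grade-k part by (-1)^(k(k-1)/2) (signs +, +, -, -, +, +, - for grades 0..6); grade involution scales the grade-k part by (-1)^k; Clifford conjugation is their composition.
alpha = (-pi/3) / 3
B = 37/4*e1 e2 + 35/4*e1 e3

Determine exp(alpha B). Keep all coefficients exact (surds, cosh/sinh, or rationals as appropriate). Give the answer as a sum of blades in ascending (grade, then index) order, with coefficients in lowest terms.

B^2 term by term: the squares give (37/4)^2*(e1 e2)^2 + (35/4)^2*(e1 e3)^2 = 1369/16*(-1) + 1225/16*(+1) = -9 (each basis 2-blade squares to minus the product of its generators' squares); cross terms between blades sharing an index anticommute and cancel. So B^2 = -9.
B^2 = -9 — since the square is negative, the closed form is circular: l = 3, alpha*l = -pi/3, so exp(alpha B) = cos(-pi/3) + (sin(-pi/3)/3)*B = 1/2 + (-sqrt(3)/6)*B.
Answer: 1/2 - 37*sqrt(3)/24*e1 e2 - 35*sqrt(3)/24*e1 e3


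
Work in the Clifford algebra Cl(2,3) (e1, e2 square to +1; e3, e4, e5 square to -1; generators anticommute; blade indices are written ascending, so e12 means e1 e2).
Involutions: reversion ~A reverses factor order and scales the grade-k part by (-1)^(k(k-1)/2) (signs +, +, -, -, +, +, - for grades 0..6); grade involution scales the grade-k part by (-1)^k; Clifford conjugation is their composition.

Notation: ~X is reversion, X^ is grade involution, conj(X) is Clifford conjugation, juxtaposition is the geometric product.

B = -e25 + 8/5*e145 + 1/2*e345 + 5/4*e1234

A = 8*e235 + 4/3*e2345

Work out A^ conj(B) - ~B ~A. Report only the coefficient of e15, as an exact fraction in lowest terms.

first term: 2/3*e2 + 8*e3 + 5/3*e15 - 4*e24 + 4/3*e34 - 32/15*e123 - 10*e145 + 64/5*e1234
second term: 2/3*e2 + 8*e3 - 5/3*e15 - 4*e24 + 4/3*e34 + 32/15*e123 - 10*e145 - 64/5*e1234
Answer: 10/3


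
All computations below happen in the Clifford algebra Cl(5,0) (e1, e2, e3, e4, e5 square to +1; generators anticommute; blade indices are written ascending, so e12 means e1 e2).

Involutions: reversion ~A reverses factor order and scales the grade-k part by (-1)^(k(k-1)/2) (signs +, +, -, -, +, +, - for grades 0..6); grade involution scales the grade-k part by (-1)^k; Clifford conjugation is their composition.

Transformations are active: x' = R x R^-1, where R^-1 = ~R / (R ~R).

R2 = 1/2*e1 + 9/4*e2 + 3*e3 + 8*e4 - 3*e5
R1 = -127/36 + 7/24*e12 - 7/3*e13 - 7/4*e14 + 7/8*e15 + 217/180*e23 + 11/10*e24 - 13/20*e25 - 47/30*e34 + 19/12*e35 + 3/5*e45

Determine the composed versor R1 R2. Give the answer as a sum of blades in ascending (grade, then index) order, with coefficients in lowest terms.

Distribute over the terms of R2 (each basis-blade product reordered to ascending indices, repeated generators contracted through their squares):
R1 (1/2*e1) = -127/72*e1 - 7/48*e2 + 7/6*e3 + 7/8*e4 - 7/16*e5 + 217/360*e123 + 11/20*e124 - 13/40*e125 - 47/60*e134 + 19/24*e135 + 3/10*e145
R1 (9/4*e2) = 21/32*e1 - 127/16*e2 - 217/80*e3 - 99/40*e4 + 117/80*e5 + 21/4*e123 + 63/16*e124 - 63/32*e125 - 141/40*e234 + 57/16*e235 + 27/20*e245
R1 (3*e3) = -7*e1 + 217/60*e2 - 127/12*e3 + 47/10*e4 - 19/4*e5 + 7/8*e123 + 21/4*e134 - 21/8*e135 - 33/10*e234 + 39/20*e235 + 9/5*e345
R1 (8*e4) = -14*e1 + 44/5*e2 - 188/15*e3 - 254/9*e4 - 24/5*e5 + 7/3*e124 - 56/3*e134 - 7*e145 + 434/45*e234 + 26/5*e245 - 38/3*e345
R1 (-3*e5) = -21/8*e1 + 39/20*e2 - 19/4*e3 - 9/5*e4 + 127/12*e5 - 7/8*e125 + 7*e135 + 21/4*e145 - 217/60*e235 - 33/10*e245 + 47/10*e345
Summing the partial products and collecting blades:
Answer: -7123/288*e1 + 377/60*e2 - 2353/80*e3 - 2423/90*e4 + 247/120*e5 + 1211/180*e123 + 1637/240*e124 - 507/160*e125 - 71/5*e134 + 31/6*e135 - 29/20*e145 + 203/72*e234 + 91/48*e235 + 13/4*e245 - 37/6*e345


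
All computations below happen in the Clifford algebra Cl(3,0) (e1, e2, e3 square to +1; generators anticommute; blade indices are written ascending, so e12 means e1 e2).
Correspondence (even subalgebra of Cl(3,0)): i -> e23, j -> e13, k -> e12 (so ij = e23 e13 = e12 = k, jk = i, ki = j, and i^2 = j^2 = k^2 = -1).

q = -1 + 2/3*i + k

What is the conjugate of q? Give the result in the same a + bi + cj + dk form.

In blades: q = -1 + e12 + 2/3*e23.
Quaternion conjugation is reversion on the even subalgebra: the scalar is fixed and every grade-2 blade flips sign, giving -1 - e12 - 2/3*e23; translating back:
Answer: -1 - 2/3*i - k


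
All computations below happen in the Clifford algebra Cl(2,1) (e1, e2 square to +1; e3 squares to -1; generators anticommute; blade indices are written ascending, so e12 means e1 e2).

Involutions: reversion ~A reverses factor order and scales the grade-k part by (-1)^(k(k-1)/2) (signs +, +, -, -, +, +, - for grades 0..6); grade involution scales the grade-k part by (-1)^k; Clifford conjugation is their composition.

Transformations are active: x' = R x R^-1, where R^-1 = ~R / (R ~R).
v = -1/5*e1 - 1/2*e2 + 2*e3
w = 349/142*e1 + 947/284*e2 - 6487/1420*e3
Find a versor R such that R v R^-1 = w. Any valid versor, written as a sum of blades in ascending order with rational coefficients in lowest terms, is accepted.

Equal squares first: v^2 = w^2 = -371/100. Then v + w = 1603/710*e1 + 805/284*e2 - 3647/1420*e3 is a versor taking v to w, provided it is invertible.
Answer: 1603/710*e1 + 805/284*e2 - 3647/1420*e3


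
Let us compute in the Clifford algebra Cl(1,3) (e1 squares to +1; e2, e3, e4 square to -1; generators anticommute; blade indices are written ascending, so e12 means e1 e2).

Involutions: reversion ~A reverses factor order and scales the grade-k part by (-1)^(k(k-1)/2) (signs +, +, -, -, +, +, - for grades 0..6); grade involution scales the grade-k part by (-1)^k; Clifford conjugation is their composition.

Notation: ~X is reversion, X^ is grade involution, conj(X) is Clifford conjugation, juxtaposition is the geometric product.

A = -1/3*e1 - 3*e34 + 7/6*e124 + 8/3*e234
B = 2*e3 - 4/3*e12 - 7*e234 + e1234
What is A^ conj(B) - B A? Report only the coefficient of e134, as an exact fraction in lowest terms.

first term: 56/3 + 8/3*e1 - 185/9*e2 - 7/6*e3 + 40/9*e4 + 3*e12 + 15/2*e13 + 16/3*e24 - 32/9*e134 + 1/3*e234 - 26/3*e1234
second term: -56/3 + 8/3*e1 - 193/9*e2 - 7/6*e3 + 40/9*e4 + 3*e12 + 53/6*e13 + 16/3*e24 + 32/9*e134 + 1/3*e234 + 4*e1234
Answer: -64/9


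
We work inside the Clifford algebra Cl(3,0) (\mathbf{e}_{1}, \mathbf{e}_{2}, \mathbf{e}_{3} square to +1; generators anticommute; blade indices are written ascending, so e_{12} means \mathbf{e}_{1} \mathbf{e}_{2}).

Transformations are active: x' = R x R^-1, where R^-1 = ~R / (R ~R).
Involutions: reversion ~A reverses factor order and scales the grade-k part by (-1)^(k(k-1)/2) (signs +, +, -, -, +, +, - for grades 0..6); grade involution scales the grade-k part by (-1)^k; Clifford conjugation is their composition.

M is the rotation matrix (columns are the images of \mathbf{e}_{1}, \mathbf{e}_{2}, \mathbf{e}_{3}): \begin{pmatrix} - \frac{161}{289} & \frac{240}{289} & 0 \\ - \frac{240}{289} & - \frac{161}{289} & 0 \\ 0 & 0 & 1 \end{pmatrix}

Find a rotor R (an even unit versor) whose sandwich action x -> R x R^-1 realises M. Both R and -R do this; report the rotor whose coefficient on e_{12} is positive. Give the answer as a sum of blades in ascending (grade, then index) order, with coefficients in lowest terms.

Method: write R = a + b12*e_{12} + b13*e_{13} + b23*e_{23} with a^2 + b12^2 + b13^2 + b23^2 = 1 (so R^-1 = ~R). Expanding the columns R e_j ~R gives tr M = 4a^2 - 1 and, from the antisymmetric part, M21 - M12 = -4a*b12, M13 - M31 = 4a*b13, M32 - M23 = -4a*b23.
Here tr M = -\frac{33}{289}, so a^2 = (1 + tr M)/4 = \frac{64}{289} and a = ±\frac{8}{17}. Taking a = \frac{8}{17}: M21 - M12 = -\frac{480}{289}, M13 - M31 = 0, M32 - M23 = 0, giving b12 = \frac{15}{17}, b13 = 0, b23 = 0, i.e. R = \frac{8}{17} + \frac{15}{17} e_{12}.
Its e_{12} coefficient is already positive.
Answer: \frac{8}{17} + \frac{15}{17} e_{12}. Note: both R and -R realise this M (trace -\frac{33}{289}); the covering map identifies them, and the e_{12}-coefficient sign is the tie-breaker.


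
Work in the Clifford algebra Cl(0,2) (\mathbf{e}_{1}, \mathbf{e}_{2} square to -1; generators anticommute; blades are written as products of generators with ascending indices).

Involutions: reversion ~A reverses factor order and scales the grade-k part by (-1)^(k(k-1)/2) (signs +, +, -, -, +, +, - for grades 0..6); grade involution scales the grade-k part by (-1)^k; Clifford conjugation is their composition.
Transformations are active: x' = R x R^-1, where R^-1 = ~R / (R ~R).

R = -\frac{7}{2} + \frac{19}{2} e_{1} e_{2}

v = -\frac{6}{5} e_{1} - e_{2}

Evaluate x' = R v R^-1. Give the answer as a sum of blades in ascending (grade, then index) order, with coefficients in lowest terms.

~R = -\frac{7}{2} - \frac{19}{2} e_{1} e_{2}, and R ~R = \frac{205}{2}, so R^-1 = ~R / (\frac{205}{2}).
R v = \frac{137}{10} e_{1} - \frac{79}{10} e_{2}
Answer: \frac{271}{1025} e_{1} + \frac{1578}{1025} e_{2}


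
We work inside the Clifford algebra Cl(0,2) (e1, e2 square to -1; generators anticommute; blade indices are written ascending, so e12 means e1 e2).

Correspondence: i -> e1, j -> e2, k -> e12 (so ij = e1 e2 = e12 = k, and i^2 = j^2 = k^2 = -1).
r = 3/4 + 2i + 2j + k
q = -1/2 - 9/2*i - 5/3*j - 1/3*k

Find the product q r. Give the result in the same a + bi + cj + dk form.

In blades: q = -1/2 - 9/2*e1 - 5/3*e2 - 1/3*e12, r = 3/4 + 2*e1 + 2*e2 + e12.
Distribute q over r term by term (generator squares from the signature, products reordered to ascending indices): (-1/2)*r = -3/8 - e1 - e2 - 1/2*e12; (-9/2*e1)*r = 9 - 27/8*e1 + 9/2*e2 - 9*e12; (-5/3*e2)*r = 10/3 - 5/3*e1 - 5/4*e2 + 10/3*e12; (-1/3*e12)*r = 1/3 + 2/3*e1 - 2/3*e2 - 1/4*e12.
Sum: 295/24 - 43/8*e1 + 19/12*e2 - 77/12*e12; translating back through the correspondence:
Answer: 295/24 - 43/8*i + 19/12*j - 77/12*k


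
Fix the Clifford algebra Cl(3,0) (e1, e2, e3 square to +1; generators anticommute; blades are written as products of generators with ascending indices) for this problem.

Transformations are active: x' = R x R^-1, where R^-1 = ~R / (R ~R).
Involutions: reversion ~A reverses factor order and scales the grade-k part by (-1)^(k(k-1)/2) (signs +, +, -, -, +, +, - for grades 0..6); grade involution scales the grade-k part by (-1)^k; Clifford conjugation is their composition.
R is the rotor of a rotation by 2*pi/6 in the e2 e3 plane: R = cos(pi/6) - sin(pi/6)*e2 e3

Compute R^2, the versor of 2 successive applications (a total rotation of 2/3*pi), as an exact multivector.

Rotor phase runs at HALF the rotation angle; powers of one rotor simply add phase, so after 2 steps in e2 e3 the phase is 2*pi/6 = pi/3 and R^2 = cos(pi/3) - sin(pi/3)*e2 e3.
cos(pi/3) = 1/2 and sin(pi/3) = sqrt(3)/2, so R^2 = 1/2 - sqrt(3)/2*e2 e3. The net rotation is 2/3*pi; the rotor keeps the half-angle phase exactly.
Answer: 1/2 - sqrt(3)/2*e2 e3


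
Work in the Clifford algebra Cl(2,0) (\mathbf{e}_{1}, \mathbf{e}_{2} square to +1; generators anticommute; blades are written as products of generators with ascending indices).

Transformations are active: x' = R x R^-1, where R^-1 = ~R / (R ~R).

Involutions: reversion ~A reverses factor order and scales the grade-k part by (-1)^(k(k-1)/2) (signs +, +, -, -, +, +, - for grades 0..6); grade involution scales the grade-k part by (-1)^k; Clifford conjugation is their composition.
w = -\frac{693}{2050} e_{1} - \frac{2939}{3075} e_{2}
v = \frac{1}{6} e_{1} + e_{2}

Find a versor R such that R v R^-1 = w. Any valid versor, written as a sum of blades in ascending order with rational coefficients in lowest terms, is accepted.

Equal squares first: v^2 = w^2 = \frac{37}{36}. Then v + w = -\frac{527}{3075} e_{1} + \frac{136}{3075} e_{2} is a versor taking v to w, provided it is invertible.
Answer: -\frac{527}{3075} e_{1} + \frac{136}{3075} e_{2}


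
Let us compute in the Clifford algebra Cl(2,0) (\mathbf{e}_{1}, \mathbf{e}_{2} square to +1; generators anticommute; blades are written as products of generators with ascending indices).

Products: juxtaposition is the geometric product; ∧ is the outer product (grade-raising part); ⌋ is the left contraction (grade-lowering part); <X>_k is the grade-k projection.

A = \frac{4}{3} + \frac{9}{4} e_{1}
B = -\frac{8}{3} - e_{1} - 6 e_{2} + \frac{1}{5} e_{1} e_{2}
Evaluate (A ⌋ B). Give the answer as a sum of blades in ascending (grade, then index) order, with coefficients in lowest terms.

step 1: -\frac{209}{36} - \frac{4}{3} e_{1} - \frac{151}{20} e_{2} + \frac{4}{15} e_{1} e_{2}
Answer: -\frac{209}{36} - \frac{4}{3} e_{1} - \frac{151}{20} e_{2} + \frac{4}{15} e_{1} e_{2}


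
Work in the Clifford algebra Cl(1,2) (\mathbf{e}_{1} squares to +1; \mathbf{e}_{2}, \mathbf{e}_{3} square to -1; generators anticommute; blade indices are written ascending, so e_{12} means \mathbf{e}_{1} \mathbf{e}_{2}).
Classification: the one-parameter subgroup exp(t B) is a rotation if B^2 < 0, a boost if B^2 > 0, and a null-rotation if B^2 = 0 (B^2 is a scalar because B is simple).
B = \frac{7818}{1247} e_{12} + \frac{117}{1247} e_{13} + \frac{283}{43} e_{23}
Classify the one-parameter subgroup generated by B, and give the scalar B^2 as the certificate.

B^2 term by term: the squares give (\frac{7818}{1247})^2*(e_{12})^2 + (\frac{117}{1247})^2*(e_{13})^2 + (\frac{283}{43})^2*(e_{23})^2 = \frac{61121124}{1555009}*(+1) + \frac{13689}{1555009}*(+1) + \frac{80089}{1849}*(-1) = -4 (each basis 2-blade squares to minus the product of its generators' squares); cross terms between blades sharing an index anticommute and cancel. So B^2 = -4.
Answer: rotation, certificate B^2 = -4. The scalar -4 is the complete invariant here: its sign names the subgroup type.


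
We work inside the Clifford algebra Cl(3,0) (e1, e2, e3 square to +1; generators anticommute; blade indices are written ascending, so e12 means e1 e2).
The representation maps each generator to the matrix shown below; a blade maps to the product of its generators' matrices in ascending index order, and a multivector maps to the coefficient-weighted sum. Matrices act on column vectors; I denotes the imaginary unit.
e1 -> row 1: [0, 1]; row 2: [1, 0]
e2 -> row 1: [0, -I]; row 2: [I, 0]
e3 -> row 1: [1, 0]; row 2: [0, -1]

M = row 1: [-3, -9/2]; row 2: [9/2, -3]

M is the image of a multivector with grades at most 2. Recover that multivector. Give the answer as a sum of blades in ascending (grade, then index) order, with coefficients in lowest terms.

Method: 1, rho(e1), rho(e2), rho(e3) form a trace-orthogonal basis of the 2x2 complex matrices (tr(X Y) = 2 if X = Y, else 0), so M = m0*1 + m1*rho(e1) + m2*rho(e2) + m3*rho(e3) with m0 = tr(M)/2 = -3, m1 = tr(M rho(e1))/2 = 0, m2 = tr(M rho(e2))/2 = -9*I/2, m3 = tr(M rho(e3))/2 = 0.
Multiplying table entries, the bivector images are rho(e12) = I*rho(e3), rho(e13) = -I*rho(e2), rho(e23) = I*rho(e1); with real blade coefficients the real parts of m0..m3 are the coefficients of 1, e1, e2, e3 and the imaginary parts give the bivectors (e23: Im m1, e13: -Im m2, e12: Im m3).
Answer: -3 + 9/2*e13


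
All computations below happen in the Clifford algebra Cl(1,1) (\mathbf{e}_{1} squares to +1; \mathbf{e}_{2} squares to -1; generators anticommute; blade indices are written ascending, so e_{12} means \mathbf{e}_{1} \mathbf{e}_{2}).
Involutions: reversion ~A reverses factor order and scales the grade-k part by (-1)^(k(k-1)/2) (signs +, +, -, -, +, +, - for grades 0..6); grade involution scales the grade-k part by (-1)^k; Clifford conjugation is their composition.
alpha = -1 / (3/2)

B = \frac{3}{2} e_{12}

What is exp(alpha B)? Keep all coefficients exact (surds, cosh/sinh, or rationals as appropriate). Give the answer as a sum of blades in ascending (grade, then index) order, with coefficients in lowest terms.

B^2 = (\frac{3}{2})^2*(e_{12})^2 = \frac{9}{4}*(+1) = \frac{9}{4} (a basis 2-blade squares to minus the product of its generators' squares).
B^2 = \frac{9}{4} — since the square is positive, the closed form is hyperbolic: l = \frac{3}{2}, alpha*l = -1, so exp(alpha B) = cosh(-1) + (sinh(-1)/(\frac{3}{2}))*B = \cosh{\left(1 \right)} + (- \frac{2 \sinh{\left(1 \right)}}{3})*B.
Answer: \cosh{\left(1 \right)} - \sinh{\left(1 \right)} e_{12}


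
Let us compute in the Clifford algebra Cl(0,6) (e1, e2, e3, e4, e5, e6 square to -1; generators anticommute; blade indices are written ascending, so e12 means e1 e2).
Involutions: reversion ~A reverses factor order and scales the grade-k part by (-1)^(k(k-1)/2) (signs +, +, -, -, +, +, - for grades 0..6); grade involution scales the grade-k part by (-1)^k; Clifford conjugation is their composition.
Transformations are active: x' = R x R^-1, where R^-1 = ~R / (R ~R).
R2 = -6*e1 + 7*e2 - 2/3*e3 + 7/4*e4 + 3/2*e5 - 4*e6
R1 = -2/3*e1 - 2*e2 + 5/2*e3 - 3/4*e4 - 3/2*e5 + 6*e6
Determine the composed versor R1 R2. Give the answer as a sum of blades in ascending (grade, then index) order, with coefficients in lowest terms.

Distribute over the terms of R1 (each basis-blade product reordered to ascending indices, repeated generators contracted through their squares):
(-2/3*e1) R2 = -4 - 14/3*e12 + 4/9*e13 - 7/6*e14 - e15 + 8/3*e16
(-2*e2) R2 = 14 - 12*e12 + 4/3*e23 - 7/2*e24 - 3*e25 + 8*e26
(5/2*e3) R2 = 5/3 + 15*e13 - 35/2*e23 + 35/8*e34 + 15/4*e35 - 10*e36
(-3/4*e4) R2 = 21/16 - 9/2*e14 + 21/4*e24 - 1/2*e34 - 9/8*e45 + 3*e46
(-3/2*e5) R2 = 9/4 - 9*e15 + 21/2*e25 - e35 + 21/8*e45 + 6*e56
(6*e6) R2 = 24 + 36*e16 - 42*e26 + 4*e36 - 21/2*e46 - 9*e56
Summing the partial products and collecting blades:
Answer: 1883/48 - 50/3*e12 + 139/9*e13 - 17/3*e14 - 10*e15 + 116/3*e16 - 97/6*e23 + 7/4*e24 + 15/2*e25 - 34*e26 + 31/8*e34 + 11/4*e35 - 6*e36 + 3/2*e45 - 15/2*e46 - 3*e56


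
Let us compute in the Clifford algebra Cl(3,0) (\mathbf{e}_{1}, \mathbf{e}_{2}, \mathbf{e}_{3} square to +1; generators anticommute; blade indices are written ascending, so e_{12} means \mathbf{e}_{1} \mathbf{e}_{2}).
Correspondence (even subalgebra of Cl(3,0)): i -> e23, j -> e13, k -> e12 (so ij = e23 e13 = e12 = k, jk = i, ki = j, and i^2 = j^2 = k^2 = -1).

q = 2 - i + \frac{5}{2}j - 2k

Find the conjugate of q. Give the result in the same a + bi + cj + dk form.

In blades: q = 2 - 2 e_{12} + \frac{5}{2} e_{13} - e_{23}.
Quaternion conjugation is reversion on the even subalgebra: the scalar is fixed and every grade-2 blade flips sign, giving 2 + 2 e_{12} - \frac{5}{2} e_{13} + e_{23}; translating back:
Answer: 2 + i - \frac{5}{2}j + 2k


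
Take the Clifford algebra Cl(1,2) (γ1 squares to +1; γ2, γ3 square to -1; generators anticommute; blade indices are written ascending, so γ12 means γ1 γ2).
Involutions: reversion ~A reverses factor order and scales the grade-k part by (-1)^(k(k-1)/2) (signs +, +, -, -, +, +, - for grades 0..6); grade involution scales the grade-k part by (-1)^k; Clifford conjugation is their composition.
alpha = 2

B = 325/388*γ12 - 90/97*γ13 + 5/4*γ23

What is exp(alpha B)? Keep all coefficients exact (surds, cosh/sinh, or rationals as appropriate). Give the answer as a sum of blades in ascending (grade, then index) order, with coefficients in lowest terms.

B^2 term by term: the squares give (325/388)^2*(γ12)^2 + (-90/97)^2*(γ13)^2 + (5/4)^2*(γ23)^2 = 105625/150544*(+1) + 8100/9409*(+1) + 25/16*(-1) = 0 (each basis 2-blade squares to minus the product of its generators' squares); cross terms between blades sharing an index anticommute and cancel. So B^2 = 0.
B^2 = 0, so the series truncates immediately: exp(alpha B) = 1 + alpha B (parabolic case).
Answer: 1 + 325/194*γ12 - 180/97*γ13 + 5/2*γ23


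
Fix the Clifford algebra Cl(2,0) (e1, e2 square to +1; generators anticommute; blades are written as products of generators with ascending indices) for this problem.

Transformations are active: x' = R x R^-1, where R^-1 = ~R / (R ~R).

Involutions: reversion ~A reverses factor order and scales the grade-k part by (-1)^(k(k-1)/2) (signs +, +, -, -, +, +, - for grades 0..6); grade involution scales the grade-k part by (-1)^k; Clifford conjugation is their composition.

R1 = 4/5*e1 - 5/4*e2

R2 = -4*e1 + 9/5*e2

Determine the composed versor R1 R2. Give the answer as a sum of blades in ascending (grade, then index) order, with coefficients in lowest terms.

Distribute over the terms of R1 (each basis-blade product reordered to ascending indices, repeated generators contracted through their squares):
(4/5*e1) R2 = -16/5 + 36/25*e1 e2
(-5/4*e2) R2 = -9/4 - 5*e1 e2
Summing the partial products and collecting blades:
Answer: -109/20 - 89/25*e1 e2


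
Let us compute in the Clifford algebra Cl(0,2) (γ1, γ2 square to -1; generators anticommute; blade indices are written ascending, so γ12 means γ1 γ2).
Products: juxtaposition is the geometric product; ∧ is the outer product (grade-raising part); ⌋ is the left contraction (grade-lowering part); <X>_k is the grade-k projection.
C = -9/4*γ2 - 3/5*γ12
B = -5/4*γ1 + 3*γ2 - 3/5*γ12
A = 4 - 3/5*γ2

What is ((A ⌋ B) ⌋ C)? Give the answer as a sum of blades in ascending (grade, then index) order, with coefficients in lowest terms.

step 1: 9/5 - 116/25*γ1 + 12*γ2 - 12/5*γ12
step 2: 639/25 - 36/5*γ1 - 3417/500*γ2 - 27/25*γ12
Answer: 639/25 - 36/5*γ1 - 3417/500*γ2 - 27/25*γ12


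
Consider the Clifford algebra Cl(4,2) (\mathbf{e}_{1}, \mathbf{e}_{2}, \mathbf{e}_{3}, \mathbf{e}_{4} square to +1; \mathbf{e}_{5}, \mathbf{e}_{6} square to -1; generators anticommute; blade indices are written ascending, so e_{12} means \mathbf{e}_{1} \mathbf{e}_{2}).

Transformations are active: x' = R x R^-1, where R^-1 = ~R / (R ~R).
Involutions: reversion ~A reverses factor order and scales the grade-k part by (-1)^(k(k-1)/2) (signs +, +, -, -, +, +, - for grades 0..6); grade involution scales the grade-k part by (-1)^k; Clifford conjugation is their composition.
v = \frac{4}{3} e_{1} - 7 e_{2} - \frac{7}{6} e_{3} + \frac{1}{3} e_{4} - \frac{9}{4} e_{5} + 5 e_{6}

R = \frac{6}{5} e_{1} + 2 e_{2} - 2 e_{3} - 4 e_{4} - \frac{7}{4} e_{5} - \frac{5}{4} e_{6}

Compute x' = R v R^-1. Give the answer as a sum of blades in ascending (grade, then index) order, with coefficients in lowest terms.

~R = \frac{6}{5} e_{1} + 2 e_{2} - 2 e_{3} - 4 e_{4} - \frac{7}{4} e_{5} - \frac{5}{4} e_{6}, and R ~R = \frac{4163}{200}, so R^-1 = ~R / (\frac{4163}{200}).
R v = -\frac{727}{80} - \frac{166}{15} e_{12} + \frac{19}{15} e_{13} + \frac{86}{15} e_{14} - \frac{11}{30} e_{15} + \frac{23}{3} e_{16} - \frac{49}{3} e_{23} - \frac{82}{3} e_{24} - \frac{67}{4} e_{25} + \frac{5}{4} e_{26} - \frac{16}{3} e_{34} + \frac{59}{24} e_{35} - \frac{275}{24} e_{36} + \frac{115}{12} e_{45} - \frac{235}{12} e_{46} - \frac{185}{16} e_{56}
Answer: -\frac{29738}{12489} e_{1} + \frac{21871}{4163} e_{2} + \frac{72761}{24978} e_{3} + \frac{39457}{12489} e_{4} + \frac{15728}{4163} e_{5} - \frac{65085}{16652} e_{6}


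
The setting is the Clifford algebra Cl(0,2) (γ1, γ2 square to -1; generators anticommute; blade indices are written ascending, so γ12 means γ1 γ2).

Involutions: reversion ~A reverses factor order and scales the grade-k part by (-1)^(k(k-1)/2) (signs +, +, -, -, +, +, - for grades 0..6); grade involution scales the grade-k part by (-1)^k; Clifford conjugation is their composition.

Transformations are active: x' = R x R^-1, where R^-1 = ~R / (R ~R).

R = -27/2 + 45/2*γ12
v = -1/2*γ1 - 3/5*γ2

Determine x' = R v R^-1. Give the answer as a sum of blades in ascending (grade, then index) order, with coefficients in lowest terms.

~R = -27/2 - 45/2*γ12, and R ~R = 1377/2, so R^-1 = ~R / (1377/2).
R v = 81/4*γ1 - 63/20*γ2
Answer: -5/17*γ1 + 123/170*γ2


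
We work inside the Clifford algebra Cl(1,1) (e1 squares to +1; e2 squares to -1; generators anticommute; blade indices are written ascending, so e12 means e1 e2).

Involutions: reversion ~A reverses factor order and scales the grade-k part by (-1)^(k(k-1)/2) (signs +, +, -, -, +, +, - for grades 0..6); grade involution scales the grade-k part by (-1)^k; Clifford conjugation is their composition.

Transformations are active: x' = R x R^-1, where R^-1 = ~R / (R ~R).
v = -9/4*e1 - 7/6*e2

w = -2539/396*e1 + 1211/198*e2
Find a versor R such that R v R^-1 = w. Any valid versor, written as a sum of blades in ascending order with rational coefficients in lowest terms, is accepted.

Here q(v) = q(w) = 533/144; the classical choice R = v + w = -1715/198*e1 + 490/99*e2 then realises v -> w under the sandwich.
Answer: -1715/198*e1 + 490/99*e2


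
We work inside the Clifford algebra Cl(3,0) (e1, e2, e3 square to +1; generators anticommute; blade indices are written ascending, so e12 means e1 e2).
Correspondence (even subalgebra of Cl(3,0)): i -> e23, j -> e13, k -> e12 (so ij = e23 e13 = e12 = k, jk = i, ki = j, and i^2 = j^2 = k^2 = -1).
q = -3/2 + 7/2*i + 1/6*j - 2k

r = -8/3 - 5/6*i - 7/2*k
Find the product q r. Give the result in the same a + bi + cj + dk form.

In blades: q = -3/2 - 2*e12 + 1/6*e13 + 7/2*e23, r = -8/3 - 7/2*e12 - 5/6*e23.
Distribute q over r term by term (generator squares from the signature, products reordered to ascending indices): (-3/2)*r = 4 + 21/4*e12 + 5/4*e23; (-2*e12)*r = -7 + 16/3*e12 + 5/3*e13; (1/6*e13)*r = 5/36*e12 - 4/9*e13 - 7/12*e23; (7/2*e23)*r = 35/12 + 49/4*e13 - 28/3*e23.
Sum: -1/12 + 193/18*e12 + 485/36*e13 - 26/3*e23; translating back through the correspondence:
Answer: -1/12 - 26/3*i + 485/36*j + 193/18*k


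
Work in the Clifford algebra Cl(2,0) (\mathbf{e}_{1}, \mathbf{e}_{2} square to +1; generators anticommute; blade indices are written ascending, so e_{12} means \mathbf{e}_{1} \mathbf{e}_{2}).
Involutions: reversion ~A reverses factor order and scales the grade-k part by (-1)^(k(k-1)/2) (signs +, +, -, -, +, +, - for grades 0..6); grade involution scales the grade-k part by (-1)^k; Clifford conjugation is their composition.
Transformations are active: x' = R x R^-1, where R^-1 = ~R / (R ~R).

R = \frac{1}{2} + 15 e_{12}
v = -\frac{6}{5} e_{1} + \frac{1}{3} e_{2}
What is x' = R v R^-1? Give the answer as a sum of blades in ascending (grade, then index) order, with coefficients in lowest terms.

~R = \frac{1}{2} - 15 e_{12}, and R ~R = \frac{901}{4}, so R^-1 = ~R / (\frac{901}{4}).
R v = \frac{22}{5} e_{1} + \frac{109}{6} e_{2}
Answer: \frac{5494}{4505} e_{1} - \frac{683}{2703} e_{2}


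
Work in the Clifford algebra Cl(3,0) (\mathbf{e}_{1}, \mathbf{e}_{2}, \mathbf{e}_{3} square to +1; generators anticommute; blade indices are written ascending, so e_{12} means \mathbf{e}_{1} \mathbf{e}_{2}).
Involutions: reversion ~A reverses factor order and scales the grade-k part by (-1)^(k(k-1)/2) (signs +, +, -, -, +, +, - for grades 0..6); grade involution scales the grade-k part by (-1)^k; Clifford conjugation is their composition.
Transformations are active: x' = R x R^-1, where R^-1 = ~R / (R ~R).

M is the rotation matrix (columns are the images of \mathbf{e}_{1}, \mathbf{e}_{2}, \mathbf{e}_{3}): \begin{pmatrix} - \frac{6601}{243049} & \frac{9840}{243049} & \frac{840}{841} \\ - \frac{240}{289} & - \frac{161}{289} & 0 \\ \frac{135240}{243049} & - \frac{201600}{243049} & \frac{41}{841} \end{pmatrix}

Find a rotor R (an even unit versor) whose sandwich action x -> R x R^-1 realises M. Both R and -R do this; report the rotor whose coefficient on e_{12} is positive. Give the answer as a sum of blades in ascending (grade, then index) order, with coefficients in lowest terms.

Method: write R = a + b12*e_{12} + b13*e_{13} + b23*e_{23} with a^2 + b12^2 + b13^2 + b23^2 = 1 (so R^-1 = ~R). Expanding the columns R e_j ~R gives tr M = 4a^2 - 1 and, from the antisymmetric part, M21 - M12 = -4a*b12, M13 - M31 = 4a*b13, M32 - M23 = -4a*b23.
Here tr M = -\frac{130153}{243049}, so a^2 = (1 + tr M)/4 = \frac{28224}{243049} and a = ±\frac{168}{493}. Taking a = \frac{168}{493}: M21 - M12 = -\frac{211680}{243049}, M13 - M31 = \frac{107520}{243049}, M32 - M23 = -\frac{201600}{243049}, giving b12 = \frac{315}{493}, b13 = \frac{160}{493}, b23 = \frac{300}{493}, i.e. R = \frac{168}{493} + \frac{315}{493} e_{12} + \frac{160}{493} e_{13} + \frac{300}{493} e_{23}.
Its e_{12} coefficient is already positive.
Answer: \frac{168}{493} + \frac{315}{493} e_{12} + \frac{160}{493} e_{13} + \frac{300}{493} e_{23}. Key observation: the double cover Spin(3) -> SO(3) sends R and -R to the same matrix (trace -\frac{130153}{243049} here), so the stated sign of the e_{12} coefficient is what selects one sheet.
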